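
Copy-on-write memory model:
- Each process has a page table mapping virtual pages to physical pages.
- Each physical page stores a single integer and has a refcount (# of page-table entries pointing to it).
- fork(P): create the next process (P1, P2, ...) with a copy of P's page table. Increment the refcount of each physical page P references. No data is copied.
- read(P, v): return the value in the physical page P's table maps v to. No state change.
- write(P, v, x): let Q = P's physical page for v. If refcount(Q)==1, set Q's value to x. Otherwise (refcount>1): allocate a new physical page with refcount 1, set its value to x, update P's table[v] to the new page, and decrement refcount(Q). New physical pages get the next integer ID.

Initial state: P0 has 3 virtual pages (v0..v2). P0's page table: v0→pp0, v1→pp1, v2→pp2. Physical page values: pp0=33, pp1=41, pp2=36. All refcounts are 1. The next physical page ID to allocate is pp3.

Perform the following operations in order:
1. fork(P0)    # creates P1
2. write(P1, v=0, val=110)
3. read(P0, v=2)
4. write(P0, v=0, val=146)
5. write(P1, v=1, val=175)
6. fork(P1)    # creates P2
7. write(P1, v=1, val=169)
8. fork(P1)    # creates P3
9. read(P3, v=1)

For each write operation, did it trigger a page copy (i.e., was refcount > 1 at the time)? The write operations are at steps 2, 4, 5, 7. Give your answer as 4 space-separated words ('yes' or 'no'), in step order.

Op 1: fork(P0) -> P1. 3 ppages; refcounts: pp0:2 pp1:2 pp2:2
Op 2: write(P1, v0, 110). refcount(pp0)=2>1 -> COPY to pp3. 4 ppages; refcounts: pp0:1 pp1:2 pp2:2 pp3:1
Op 3: read(P0, v2) -> 36. No state change.
Op 4: write(P0, v0, 146). refcount(pp0)=1 -> write in place. 4 ppages; refcounts: pp0:1 pp1:2 pp2:2 pp3:1
Op 5: write(P1, v1, 175). refcount(pp1)=2>1 -> COPY to pp4. 5 ppages; refcounts: pp0:1 pp1:1 pp2:2 pp3:1 pp4:1
Op 6: fork(P1) -> P2. 5 ppages; refcounts: pp0:1 pp1:1 pp2:3 pp3:2 pp4:2
Op 7: write(P1, v1, 169). refcount(pp4)=2>1 -> COPY to pp5. 6 ppages; refcounts: pp0:1 pp1:1 pp2:3 pp3:2 pp4:1 pp5:1
Op 8: fork(P1) -> P3. 6 ppages; refcounts: pp0:1 pp1:1 pp2:4 pp3:3 pp4:1 pp5:2
Op 9: read(P3, v1) -> 169. No state change.

yes no yes yes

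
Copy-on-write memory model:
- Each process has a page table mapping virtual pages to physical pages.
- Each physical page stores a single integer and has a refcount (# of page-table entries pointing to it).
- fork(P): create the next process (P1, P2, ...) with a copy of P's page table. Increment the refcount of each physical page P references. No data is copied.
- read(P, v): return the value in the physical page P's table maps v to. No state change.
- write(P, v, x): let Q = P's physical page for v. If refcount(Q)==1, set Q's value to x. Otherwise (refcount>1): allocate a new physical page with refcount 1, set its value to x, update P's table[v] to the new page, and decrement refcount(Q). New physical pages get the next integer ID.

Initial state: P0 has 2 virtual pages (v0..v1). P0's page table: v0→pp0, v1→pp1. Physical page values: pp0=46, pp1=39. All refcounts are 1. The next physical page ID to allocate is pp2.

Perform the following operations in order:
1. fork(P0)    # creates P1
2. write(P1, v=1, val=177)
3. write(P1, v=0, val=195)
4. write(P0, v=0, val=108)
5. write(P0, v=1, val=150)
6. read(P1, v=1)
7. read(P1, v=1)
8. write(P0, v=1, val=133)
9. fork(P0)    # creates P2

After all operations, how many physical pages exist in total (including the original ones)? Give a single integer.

Op 1: fork(P0) -> P1. 2 ppages; refcounts: pp0:2 pp1:2
Op 2: write(P1, v1, 177). refcount(pp1)=2>1 -> COPY to pp2. 3 ppages; refcounts: pp0:2 pp1:1 pp2:1
Op 3: write(P1, v0, 195). refcount(pp0)=2>1 -> COPY to pp3. 4 ppages; refcounts: pp0:1 pp1:1 pp2:1 pp3:1
Op 4: write(P0, v0, 108). refcount(pp0)=1 -> write in place. 4 ppages; refcounts: pp0:1 pp1:1 pp2:1 pp3:1
Op 5: write(P0, v1, 150). refcount(pp1)=1 -> write in place. 4 ppages; refcounts: pp0:1 pp1:1 pp2:1 pp3:1
Op 6: read(P1, v1) -> 177. No state change.
Op 7: read(P1, v1) -> 177. No state change.
Op 8: write(P0, v1, 133). refcount(pp1)=1 -> write in place. 4 ppages; refcounts: pp0:1 pp1:1 pp2:1 pp3:1
Op 9: fork(P0) -> P2. 4 ppages; refcounts: pp0:2 pp1:2 pp2:1 pp3:1

Answer: 4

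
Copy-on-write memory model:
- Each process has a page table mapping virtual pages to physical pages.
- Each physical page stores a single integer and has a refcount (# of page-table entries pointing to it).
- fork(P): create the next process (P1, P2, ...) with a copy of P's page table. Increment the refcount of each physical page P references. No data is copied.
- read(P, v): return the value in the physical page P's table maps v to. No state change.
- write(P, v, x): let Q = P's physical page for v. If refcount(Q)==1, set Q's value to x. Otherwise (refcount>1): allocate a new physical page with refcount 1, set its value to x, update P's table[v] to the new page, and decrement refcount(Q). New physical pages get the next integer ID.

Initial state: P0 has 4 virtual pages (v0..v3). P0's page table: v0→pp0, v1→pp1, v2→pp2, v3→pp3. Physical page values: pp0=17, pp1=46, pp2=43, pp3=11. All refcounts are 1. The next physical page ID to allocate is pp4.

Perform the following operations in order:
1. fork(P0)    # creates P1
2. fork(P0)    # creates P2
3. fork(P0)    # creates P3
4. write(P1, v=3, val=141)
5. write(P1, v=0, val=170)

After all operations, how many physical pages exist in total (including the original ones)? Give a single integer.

Op 1: fork(P0) -> P1. 4 ppages; refcounts: pp0:2 pp1:2 pp2:2 pp3:2
Op 2: fork(P0) -> P2. 4 ppages; refcounts: pp0:3 pp1:3 pp2:3 pp3:3
Op 3: fork(P0) -> P3. 4 ppages; refcounts: pp0:4 pp1:4 pp2:4 pp3:4
Op 4: write(P1, v3, 141). refcount(pp3)=4>1 -> COPY to pp4. 5 ppages; refcounts: pp0:4 pp1:4 pp2:4 pp3:3 pp4:1
Op 5: write(P1, v0, 170). refcount(pp0)=4>1 -> COPY to pp5. 6 ppages; refcounts: pp0:3 pp1:4 pp2:4 pp3:3 pp4:1 pp5:1

Answer: 6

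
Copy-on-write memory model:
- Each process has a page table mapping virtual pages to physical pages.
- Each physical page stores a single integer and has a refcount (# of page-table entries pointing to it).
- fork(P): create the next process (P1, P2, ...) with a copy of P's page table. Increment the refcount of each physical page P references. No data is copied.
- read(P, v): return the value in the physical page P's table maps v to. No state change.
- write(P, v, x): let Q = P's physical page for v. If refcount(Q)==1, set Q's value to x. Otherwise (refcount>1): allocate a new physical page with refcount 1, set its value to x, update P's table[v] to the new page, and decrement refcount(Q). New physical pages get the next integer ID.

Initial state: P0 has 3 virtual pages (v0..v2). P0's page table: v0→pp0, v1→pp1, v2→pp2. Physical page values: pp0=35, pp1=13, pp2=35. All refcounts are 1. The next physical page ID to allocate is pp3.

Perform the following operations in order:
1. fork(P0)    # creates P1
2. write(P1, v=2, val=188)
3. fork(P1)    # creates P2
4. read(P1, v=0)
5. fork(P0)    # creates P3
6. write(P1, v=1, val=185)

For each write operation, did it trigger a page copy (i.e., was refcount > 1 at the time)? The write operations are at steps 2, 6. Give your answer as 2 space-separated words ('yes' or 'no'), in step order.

Op 1: fork(P0) -> P1. 3 ppages; refcounts: pp0:2 pp1:2 pp2:2
Op 2: write(P1, v2, 188). refcount(pp2)=2>1 -> COPY to pp3. 4 ppages; refcounts: pp0:2 pp1:2 pp2:1 pp3:1
Op 3: fork(P1) -> P2. 4 ppages; refcounts: pp0:3 pp1:3 pp2:1 pp3:2
Op 4: read(P1, v0) -> 35. No state change.
Op 5: fork(P0) -> P3. 4 ppages; refcounts: pp0:4 pp1:4 pp2:2 pp3:2
Op 6: write(P1, v1, 185). refcount(pp1)=4>1 -> COPY to pp4. 5 ppages; refcounts: pp0:4 pp1:3 pp2:2 pp3:2 pp4:1

yes yes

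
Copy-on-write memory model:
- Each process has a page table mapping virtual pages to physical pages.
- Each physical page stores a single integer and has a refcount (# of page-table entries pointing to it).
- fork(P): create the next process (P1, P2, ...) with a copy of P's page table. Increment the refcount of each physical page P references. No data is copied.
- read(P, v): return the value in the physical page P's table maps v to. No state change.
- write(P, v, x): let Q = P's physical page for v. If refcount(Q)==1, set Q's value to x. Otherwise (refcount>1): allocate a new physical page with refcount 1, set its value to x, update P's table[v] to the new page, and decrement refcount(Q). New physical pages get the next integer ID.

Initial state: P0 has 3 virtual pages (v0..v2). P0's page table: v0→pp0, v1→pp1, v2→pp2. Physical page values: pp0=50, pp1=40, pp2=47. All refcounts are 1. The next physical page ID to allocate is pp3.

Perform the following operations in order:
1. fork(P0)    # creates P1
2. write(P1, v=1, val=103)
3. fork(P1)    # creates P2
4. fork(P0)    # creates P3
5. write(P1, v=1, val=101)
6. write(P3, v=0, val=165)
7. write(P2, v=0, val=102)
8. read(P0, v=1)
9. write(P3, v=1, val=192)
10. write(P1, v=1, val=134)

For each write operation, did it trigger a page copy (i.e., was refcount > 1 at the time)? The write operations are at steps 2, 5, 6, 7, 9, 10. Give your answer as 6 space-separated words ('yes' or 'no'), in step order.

Op 1: fork(P0) -> P1. 3 ppages; refcounts: pp0:2 pp1:2 pp2:2
Op 2: write(P1, v1, 103). refcount(pp1)=2>1 -> COPY to pp3. 4 ppages; refcounts: pp0:2 pp1:1 pp2:2 pp3:1
Op 3: fork(P1) -> P2. 4 ppages; refcounts: pp0:3 pp1:1 pp2:3 pp3:2
Op 4: fork(P0) -> P3. 4 ppages; refcounts: pp0:4 pp1:2 pp2:4 pp3:2
Op 5: write(P1, v1, 101). refcount(pp3)=2>1 -> COPY to pp4. 5 ppages; refcounts: pp0:4 pp1:2 pp2:4 pp3:1 pp4:1
Op 6: write(P3, v0, 165). refcount(pp0)=4>1 -> COPY to pp5. 6 ppages; refcounts: pp0:3 pp1:2 pp2:4 pp3:1 pp4:1 pp5:1
Op 7: write(P2, v0, 102). refcount(pp0)=3>1 -> COPY to pp6. 7 ppages; refcounts: pp0:2 pp1:2 pp2:4 pp3:1 pp4:1 pp5:1 pp6:1
Op 8: read(P0, v1) -> 40. No state change.
Op 9: write(P3, v1, 192). refcount(pp1)=2>1 -> COPY to pp7. 8 ppages; refcounts: pp0:2 pp1:1 pp2:4 pp3:1 pp4:1 pp5:1 pp6:1 pp7:1
Op 10: write(P1, v1, 134). refcount(pp4)=1 -> write in place. 8 ppages; refcounts: pp0:2 pp1:1 pp2:4 pp3:1 pp4:1 pp5:1 pp6:1 pp7:1

yes yes yes yes yes no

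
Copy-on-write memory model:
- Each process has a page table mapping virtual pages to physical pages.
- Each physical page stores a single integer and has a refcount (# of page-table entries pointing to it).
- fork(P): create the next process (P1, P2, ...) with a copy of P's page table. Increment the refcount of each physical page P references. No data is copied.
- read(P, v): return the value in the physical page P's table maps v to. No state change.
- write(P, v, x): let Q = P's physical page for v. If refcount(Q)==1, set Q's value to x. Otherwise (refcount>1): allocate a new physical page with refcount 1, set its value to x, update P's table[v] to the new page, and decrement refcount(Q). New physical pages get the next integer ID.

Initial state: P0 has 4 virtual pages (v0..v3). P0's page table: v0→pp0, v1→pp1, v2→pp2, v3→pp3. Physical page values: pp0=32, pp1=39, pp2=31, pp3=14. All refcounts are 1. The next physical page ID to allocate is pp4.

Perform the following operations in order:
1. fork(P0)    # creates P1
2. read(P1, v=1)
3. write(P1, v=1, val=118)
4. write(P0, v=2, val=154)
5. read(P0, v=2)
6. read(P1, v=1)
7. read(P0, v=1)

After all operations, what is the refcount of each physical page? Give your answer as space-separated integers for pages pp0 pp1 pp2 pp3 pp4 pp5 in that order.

Answer: 2 1 1 2 1 1

Derivation:
Op 1: fork(P0) -> P1. 4 ppages; refcounts: pp0:2 pp1:2 pp2:2 pp3:2
Op 2: read(P1, v1) -> 39. No state change.
Op 3: write(P1, v1, 118). refcount(pp1)=2>1 -> COPY to pp4. 5 ppages; refcounts: pp0:2 pp1:1 pp2:2 pp3:2 pp4:1
Op 4: write(P0, v2, 154). refcount(pp2)=2>1 -> COPY to pp5. 6 ppages; refcounts: pp0:2 pp1:1 pp2:1 pp3:2 pp4:1 pp5:1
Op 5: read(P0, v2) -> 154. No state change.
Op 6: read(P1, v1) -> 118. No state change.
Op 7: read(P0, v1) -> 39. No state change.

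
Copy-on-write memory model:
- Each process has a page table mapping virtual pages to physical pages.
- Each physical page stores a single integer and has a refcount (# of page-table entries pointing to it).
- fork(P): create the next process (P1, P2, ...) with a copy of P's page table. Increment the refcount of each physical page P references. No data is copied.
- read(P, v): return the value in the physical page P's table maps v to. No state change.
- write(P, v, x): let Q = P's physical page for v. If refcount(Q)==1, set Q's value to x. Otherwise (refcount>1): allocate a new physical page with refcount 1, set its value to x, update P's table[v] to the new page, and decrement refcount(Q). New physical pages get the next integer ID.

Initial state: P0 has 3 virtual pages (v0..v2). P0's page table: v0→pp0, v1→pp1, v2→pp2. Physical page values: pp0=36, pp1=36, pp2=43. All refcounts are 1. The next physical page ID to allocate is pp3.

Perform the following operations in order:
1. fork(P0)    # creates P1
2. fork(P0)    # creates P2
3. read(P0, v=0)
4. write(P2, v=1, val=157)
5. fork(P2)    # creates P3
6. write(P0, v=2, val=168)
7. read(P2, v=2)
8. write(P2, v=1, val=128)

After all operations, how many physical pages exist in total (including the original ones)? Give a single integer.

Answer: 6

Derivation:
Op 1: fork(P0) -> P1. 3 ppages; refcounts: pp0:2 pp1:2 pp2:2
Op 2: fork(P0) -> P2. 3 ppages; refcounts: pp0:3 pp1:3 pp2:3
Op 3: read(P0, v0) -> 36. No state change.
Op 4: write(P2, v1, 157). refcount(pp1)=3>1 -> COPY to pp3. 4 ppages; refcounts: pp0:3 pp1:2 pp2:3 pp3:1
Op 5: fork(P2) -> P3. 4 ppages; refcounts: pp0:4 pp1:2 pp2:4 pp3:2
Op 6: write(P0, v2, 168). refcount(pp2)=4>1 -> COPY to pp4. 5 ppages; refcounts: pp0:4 pp1:2 pp2:3 pp3:2 pp4:1
Op 7: read(P2, v2) -> 43. No state change.
Op 8: write(P2, v1, 128). refcount(pp3)=2>1 -> COPY to pp5. 6 ppages; refcounts: pp0:4 pp1:2 pp2:3 pp3:1 pp4:1 pp5:1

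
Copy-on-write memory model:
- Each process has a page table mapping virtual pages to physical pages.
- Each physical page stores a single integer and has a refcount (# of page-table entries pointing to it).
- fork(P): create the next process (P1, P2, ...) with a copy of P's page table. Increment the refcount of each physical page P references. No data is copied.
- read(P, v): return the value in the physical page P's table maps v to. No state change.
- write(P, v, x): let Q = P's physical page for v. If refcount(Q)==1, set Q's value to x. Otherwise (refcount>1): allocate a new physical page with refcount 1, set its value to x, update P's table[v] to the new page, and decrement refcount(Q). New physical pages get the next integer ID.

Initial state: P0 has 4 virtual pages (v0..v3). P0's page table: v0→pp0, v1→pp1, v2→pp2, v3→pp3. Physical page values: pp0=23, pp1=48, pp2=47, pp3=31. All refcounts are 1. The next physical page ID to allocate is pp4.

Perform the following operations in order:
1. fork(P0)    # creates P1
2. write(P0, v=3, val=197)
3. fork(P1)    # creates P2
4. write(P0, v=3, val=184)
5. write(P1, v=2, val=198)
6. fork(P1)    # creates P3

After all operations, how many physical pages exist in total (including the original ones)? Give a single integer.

Op 1: fork(P0) -> P1. 4 ppages; refcounts: pp0:2 pp1:2 pp2:2 pp3:2
Op 2: write(P0, v3, 197). refcount(pp3)=2>1 -> COPY to pp4. 5 ppages; refcounts: pp0:2 pp1:2 pp2:2 pp3:1 pp4:1
Op 3: fork(P1) -> P2. 5 ppages; refcounts: pp0:3 pp1:3 pp2:3 pp3:2 pp4:1
Op 4: write(P0, v3, 184). refcount(pp4)=1 -> write in place. 5 ppages; refcounts: pp0:3 pp1:3 pp2:3 pp3:2 pp4:1
Op 5: write(P1, v2, 198). refcount(pp2)=3>1 -> COPY to pp5. 6 ppages; refcounts: pp0:3 pp1:3 pp2:2 pp3:2 pp4:1 pp5:1
Op 6: fork(P1) -> P3. 6 ppages; refcounts: pp0:4 pp1:4 pp2:2 pp3:3 pp4:1 pp5:2

Answer: 6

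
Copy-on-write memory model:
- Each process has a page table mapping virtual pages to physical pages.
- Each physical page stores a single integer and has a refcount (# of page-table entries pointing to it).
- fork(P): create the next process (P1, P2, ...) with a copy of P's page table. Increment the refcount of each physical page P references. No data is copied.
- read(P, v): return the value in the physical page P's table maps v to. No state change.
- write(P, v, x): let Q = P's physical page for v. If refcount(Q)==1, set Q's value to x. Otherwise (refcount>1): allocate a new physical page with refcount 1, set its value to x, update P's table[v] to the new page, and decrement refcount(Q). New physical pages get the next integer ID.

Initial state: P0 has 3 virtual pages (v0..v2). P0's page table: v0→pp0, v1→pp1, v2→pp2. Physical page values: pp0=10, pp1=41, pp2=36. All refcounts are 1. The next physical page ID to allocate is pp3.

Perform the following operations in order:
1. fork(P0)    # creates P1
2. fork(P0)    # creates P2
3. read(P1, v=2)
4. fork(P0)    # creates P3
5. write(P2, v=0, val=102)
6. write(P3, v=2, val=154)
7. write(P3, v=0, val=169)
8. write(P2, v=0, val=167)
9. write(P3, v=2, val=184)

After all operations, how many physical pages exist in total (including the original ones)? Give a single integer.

Answer: 6

Derivation:
Op 1: fork(P0) -> P1. 3 ppages; refcounts: pp0:2 pp1:2 pp2:2
Op 2: fork(P0) -> P2. 3 ppages; refcounts: pp0:3 pp1:3 pp2:3
Op 3: read(P1, v2) -> 36. No state change.
Op 4: fork(P0) -> P3. 3 ppages; refcounts: pp0:4 pp1:4 pp2:4
Op 5: write(P2, v0, 102). refcount(pp0)=4>1 -> COPY to pp3. 4 ppages; refcounts: pp0:3 pp1:4 pp2:4 pp3:1
Op 6: write(P3, v2, 154). refcount(pp2)=4>1 -> COPY to pp4. 5 ppages; refcounts: pp0:3 pp1:4 pp2:3 pp3:1 pp4:1
Op 7: write(P3, v0, 169). refcount(pp0)=3>1 -> COPY to pp5. 6 ppages; refcounts: pp0:2 pp1:4 pp2:3 pp3:1 pp4:1 pp5:1
Op 8: write(P2, v0, 167). refcount(pp3)=1 -> write in place. 6 ppages; refcounts: pp0:2 pp1:4 pp2:3 pp3:1 pp4:1 pp5:1
Op 9: write(P3, v2, 184). refcount(pp4)=1 -> write in place. 6 ppages; refcounts: pp0:2 pp1:4 pp2:3 pp3:1 pp4:1 pp5:1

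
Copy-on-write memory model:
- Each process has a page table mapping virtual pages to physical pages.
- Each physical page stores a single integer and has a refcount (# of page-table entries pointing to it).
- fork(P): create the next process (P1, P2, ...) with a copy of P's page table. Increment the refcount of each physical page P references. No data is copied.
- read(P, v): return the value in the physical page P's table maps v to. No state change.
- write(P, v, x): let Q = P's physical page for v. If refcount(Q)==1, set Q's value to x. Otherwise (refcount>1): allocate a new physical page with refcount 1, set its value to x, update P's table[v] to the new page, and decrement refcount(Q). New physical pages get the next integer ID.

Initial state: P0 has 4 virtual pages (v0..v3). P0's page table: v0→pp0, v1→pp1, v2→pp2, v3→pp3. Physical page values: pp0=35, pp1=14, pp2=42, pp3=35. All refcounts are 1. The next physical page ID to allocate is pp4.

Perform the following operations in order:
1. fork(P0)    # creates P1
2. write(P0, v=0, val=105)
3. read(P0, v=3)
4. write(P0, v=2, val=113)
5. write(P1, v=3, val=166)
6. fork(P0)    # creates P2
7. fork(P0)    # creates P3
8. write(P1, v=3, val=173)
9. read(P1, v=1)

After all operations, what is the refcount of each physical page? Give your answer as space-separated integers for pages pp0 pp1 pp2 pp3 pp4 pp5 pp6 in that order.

Answer: 1 4 1 3 3 3 1

Derivation:
Op 1: fork(P0) -> P1. 4 ppages; refcounts: pp0:2 pp1:2 pp2:2 pp3:2
Op 2: write(P0, v0, 105). refcount(pp0)=2>1 -> COPY to pp4. 5 ppages; refcounts: pp0:1 pp1:2 pp2:2 pp3:2 pp4:1
Op 3: read(P0, v3) -> 35. No state change.
Op 4: write(P0, v2, 113). refcount(pp2)=2>1 -> COPY to pp5. 6 ppages; refcounts: pp0:1 pp1:2 pp2:1 pp3:2 pp4:1 pp5:1
Op 5: write(P1, v3, 166). refcount(pp3)=2>1 -> COPY to pp6. 7 ppages; refcounts: pp0:1 pp1:2 pp2:1 pp3:1 pp4:1 pp5:1 pp6:1
Op 6: fork(P0) -> P2. 7 ppages; refcounts: pp0:1 pp1:3 pp2:1 pp3:2 pp4:2 pp5:2 pp6:1
Op 7: fork(P0) -> P3. 7 ppages; refcounts: pp0:1 pp1:4 pp2:1 pp3:3 pp4:3 pp5:3 pp6:1
Op 8: write(P1, v3, 173). refcount(pp6)=1 -> write in place. 7 ppages; refcounts: pp0:1 pp1:4 pp2:1 pp3:3 pp4:3 pp5:3 pp6:1
Op 9: read(P1, v1) -> 14. No state change.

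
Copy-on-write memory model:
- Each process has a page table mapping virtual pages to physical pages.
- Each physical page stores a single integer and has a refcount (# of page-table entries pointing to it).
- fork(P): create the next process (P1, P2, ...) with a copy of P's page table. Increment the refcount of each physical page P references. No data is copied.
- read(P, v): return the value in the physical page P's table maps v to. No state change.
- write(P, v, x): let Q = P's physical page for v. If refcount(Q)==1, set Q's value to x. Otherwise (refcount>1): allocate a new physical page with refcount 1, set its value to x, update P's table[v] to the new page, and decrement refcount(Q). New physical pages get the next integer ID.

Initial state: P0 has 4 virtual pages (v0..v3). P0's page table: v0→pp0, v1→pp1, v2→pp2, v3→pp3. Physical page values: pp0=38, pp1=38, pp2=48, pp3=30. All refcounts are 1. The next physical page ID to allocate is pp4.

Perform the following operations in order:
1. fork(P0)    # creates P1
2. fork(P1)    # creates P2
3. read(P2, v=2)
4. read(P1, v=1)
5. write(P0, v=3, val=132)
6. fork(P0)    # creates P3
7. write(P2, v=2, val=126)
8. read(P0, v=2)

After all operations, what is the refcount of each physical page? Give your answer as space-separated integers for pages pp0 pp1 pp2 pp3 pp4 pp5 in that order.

Op 1: fork(P0) -> P1. 4 ppages; refcounts: pp0:2 pp1:2 pp2:2 pp3:2
Op 2: fork(P1) -> P2. 4 ppages; refcounts: pp0:3 pp1:3 pp2:3 pp3:3
Op 3: read(P2, v2) -> 48. No state change.
Op 4: read(P1, v1) -> 38. No state change.
Op 5: write(P0, v3, 132). refcount(pp3)=3>1 -> COPY to pp4. 5 ppages; refcounts: pp0:3 pp1:3 pp2:3 pp3:2 pp4:1
Op 6: fork(P0) -> P3. 5 ppages; refcounts: pp0:4 pp1:4 pp2:4 pp3:2 pp4:2
Op 7: write(P2, v2, 126). refcount(pp2)=4>1 -> COPY to pp5. 6 ppages; refcounts: pp0:4 pp1:4 pp2:3 pp3:2 pp4:2 pp5:1
Op 8: read(P0, v2) -> 48. No state change.

Answer: 4 4 3 2 2 1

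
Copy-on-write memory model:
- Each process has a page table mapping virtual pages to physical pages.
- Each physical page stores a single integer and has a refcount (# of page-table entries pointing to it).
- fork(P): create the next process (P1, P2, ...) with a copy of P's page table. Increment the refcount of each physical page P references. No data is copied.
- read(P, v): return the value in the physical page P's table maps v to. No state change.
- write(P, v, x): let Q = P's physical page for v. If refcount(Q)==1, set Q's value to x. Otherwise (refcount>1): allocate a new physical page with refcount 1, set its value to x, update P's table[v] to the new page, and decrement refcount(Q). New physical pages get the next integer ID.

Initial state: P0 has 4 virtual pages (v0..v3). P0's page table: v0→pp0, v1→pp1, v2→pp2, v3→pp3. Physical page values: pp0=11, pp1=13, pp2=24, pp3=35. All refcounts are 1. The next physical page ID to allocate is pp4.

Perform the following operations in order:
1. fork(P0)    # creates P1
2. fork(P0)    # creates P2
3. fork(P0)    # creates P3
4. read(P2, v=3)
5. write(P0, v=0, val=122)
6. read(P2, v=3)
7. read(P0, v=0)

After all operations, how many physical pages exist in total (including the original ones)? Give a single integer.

Op 1: fork(P0) -> P1. 4 ppages; refcounts: pp0:2 pp1:2 pp2:2 pp3:2
Op 2: fork(P0) -> P2. 4 ppages; refcounts: pp0:3 pp1:3 pp2:3 pp3:3
Op 3: fork(P0) -> P3. 4 ppages; refcounts: pp0:4 pp1:4 pp2:4 pp3:4
Op 4: read(P2, v3) -> 35. No state change.
Op 5: write(P0, v0, 122). refcount(pp0)=4>1 -> COPY to pp4. 5 ppages; refcounts: pp0:3 pp1:4 pp2:4 pp3:4 pp4:1
Op 6: read(P2, v3) -> 35. No state change.
Op 7: read(P0, v0) -> 122. No state change.

Answer: 5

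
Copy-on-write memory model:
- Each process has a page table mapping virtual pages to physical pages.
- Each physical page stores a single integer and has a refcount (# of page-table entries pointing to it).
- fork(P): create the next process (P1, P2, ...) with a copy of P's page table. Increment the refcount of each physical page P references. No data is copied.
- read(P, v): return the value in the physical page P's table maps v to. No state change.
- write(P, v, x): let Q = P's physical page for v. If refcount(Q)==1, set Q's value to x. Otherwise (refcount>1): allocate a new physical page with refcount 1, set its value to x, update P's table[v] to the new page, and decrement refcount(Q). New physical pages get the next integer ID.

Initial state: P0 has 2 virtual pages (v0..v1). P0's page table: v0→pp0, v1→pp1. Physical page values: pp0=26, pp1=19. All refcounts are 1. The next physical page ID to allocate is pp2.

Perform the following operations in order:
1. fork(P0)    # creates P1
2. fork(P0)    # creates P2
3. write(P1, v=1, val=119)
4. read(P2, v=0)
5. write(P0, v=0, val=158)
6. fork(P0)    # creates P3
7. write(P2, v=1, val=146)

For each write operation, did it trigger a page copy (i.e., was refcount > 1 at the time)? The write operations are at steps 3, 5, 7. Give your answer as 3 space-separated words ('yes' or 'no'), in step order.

Op 1: fork(P0) -> P1. 2 ppages; refcounts: pp0:2 pp1:2
Op 2: fork(P0) -> P2. 2 ppages; refcounts: pp0:3 pp1:3
Op 3: write(P1, v1, 119). refcount(pp1)=3>1 -> COPY to pp2. 3 ppages; refcounts: pp0:3 pp1:2 pp2:1
Op 4: read(P2, v0) -> 26. No state change.
Op 5: write(P0, v0, 158). refcount(pp0)=3>1 -> COPY to pp3. 4 ppages; refcounts: pp0:2 pp1:2 pp2:1 pp3:1
Op 6: fork(P0) -> P3. 4 ppages; refcounts: pp0:2 pp1:3 pp2:1 pp3:2
Op 7: write(P2, v1, 146). refcount(pp1)=3>1 -> COPY to pp4. 5 ppages; refcounts: pp0:2 pp1:2 pp2:1 pp3:2 pp4:1

yes yes yes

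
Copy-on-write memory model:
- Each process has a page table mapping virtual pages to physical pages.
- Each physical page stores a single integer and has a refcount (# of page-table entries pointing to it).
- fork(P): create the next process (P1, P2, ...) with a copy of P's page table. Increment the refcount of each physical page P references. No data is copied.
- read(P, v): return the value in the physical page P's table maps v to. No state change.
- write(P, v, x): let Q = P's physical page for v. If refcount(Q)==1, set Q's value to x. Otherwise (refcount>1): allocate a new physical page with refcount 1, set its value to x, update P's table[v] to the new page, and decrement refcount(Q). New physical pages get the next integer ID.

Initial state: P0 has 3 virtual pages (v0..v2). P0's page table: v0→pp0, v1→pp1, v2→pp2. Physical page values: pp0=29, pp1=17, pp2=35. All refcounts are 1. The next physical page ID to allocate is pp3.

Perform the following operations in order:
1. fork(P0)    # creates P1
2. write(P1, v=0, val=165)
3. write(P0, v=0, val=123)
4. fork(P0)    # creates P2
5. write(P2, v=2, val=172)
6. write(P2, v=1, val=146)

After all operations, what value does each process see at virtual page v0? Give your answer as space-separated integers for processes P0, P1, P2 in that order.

Op 1: fork(P0) -> P1. 3 ppages; refcounts: pp0:2 pp1:2 pp2:2
Op 2: write(P1, v0, 165). refcount(pp0)=2>1 -> COPY to pp3. 4 ppages; refcounts: pp0:1 pp1:2 pp2:2 pp3:1
Op 3: write(P0, v0, 123). refcount(pp0)=1 -> write in place. 4 ppages; refcounts: pp0:1 pp1:2 pp2:2 pp3:1
Op 4: fork(P0) -> P2. 4 ppages; refcounts: pp0:2 pp1:3 pp2:3 pp3:1
Op 5: write(P2, v2, 172). refcount(pp2)=3>1 -> COPY to pp4. 5 ppages; refcounts: pp0:2 pp1:3 pp2:2 pp3:1 pp4:1
Op 6: write(P2, v1, 146). refcount(pp1)=3>1 -> COPY to pp5. 6 ppages; refcounts: pp0:2 pp1:2 pp2:2 pp3:1 pp4:1 pp5:1
P0: v0 -> pp0 = 123
P1: v0 -> pp3 = 165
P2: v0 -> pp0 = 123

Answer: 123 165 123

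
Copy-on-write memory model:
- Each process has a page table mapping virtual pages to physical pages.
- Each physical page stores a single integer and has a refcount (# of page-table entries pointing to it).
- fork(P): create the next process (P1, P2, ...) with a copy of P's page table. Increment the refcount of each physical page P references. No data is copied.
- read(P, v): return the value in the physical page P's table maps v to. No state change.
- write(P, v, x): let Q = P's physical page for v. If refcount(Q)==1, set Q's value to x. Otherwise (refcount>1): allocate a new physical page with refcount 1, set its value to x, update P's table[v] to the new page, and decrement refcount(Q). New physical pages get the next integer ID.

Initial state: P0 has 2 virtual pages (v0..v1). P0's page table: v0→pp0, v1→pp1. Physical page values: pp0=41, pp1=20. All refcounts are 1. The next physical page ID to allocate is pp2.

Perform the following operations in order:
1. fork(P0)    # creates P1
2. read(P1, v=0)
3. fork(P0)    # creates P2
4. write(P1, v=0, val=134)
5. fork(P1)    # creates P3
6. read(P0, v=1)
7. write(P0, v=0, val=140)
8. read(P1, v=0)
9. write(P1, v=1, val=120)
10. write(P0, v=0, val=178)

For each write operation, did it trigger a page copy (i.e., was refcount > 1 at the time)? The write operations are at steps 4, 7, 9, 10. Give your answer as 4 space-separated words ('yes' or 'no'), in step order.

Op 1: fork(P0) -> P1. 2 ppages; refcounts: pp0:2 pp1:2
Op 2: read(P1, v0) -> 41. No state change.
Op 3: fork(P0) -> P2. 2 ppages; refcounts: pp0:3 pp1:3
Op 4: write(P1, v0, 134). refcount(pp0)=3>1 -> COPY to pp2. 3 ppages; refcounts: pp0:2 pp1:3 pp2:1
Op 5: fork(P1) -> P3. 3 ppages; refcounts: pp0:2 pp1:4 pp2:2
Op 6: read(P0, v1) -> 20. No state change.
Op 7: write(P0, v0, 140). refcount(pp0)=2>1 -> COPY to pp3. 4 ppages; refcounts: pp0:1 pp1:4 pp2:2 pp3:1
Op 8: read(P1, v0) -> 134. No state change.
Op 9: write(P1, v1, 120). refcount(pp1)=4>1 -> COPY to pp4. 5 ppages; refcounts: pp0:1 pp1:3 pp2:2 pp3:1 pp4:1
Op 10: write(P0, v0, 178). refcount(pp3)=1 -> write in place. 5 ppages; refcounts: pp0:1 pp1:3 pp2:2 pp3:1 pp4:1

yes yes yes no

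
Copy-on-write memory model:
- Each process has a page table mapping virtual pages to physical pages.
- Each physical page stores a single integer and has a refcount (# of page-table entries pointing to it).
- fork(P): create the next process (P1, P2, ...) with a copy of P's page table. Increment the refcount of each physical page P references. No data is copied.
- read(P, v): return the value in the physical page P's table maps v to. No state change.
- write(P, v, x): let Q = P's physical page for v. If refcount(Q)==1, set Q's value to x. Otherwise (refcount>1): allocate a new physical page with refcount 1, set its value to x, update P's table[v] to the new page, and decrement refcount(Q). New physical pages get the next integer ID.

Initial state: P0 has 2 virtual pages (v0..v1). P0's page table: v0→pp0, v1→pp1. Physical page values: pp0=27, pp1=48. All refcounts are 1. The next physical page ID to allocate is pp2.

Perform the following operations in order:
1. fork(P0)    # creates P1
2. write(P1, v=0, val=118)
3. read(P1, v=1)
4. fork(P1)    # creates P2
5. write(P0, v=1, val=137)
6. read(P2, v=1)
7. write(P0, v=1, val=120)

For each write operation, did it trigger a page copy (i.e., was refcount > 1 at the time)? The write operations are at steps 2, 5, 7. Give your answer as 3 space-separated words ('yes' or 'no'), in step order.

Op 1: fork(P0) -> P1. 2 ppages; refcounts: pp0:2 pp1:2
Op 2: write(P1, v0, 118). refcount(pp0)=2>1 -> COPY to pp2. 3 ppages; refcounts: pp0:1 pp1:2 pp2:1
Op 3: read(P1, v1) -> 48. No state change.
Op 4: fork(P1) -> P2. 3 ppages; refcounts: pp0:1 pp1:3 pp2:2
Op 5: write(P0, v1, 137). refcount(pp1)=3>1 -> COPY to pp3. 4 ppages; refcounts: pp0:1 pp1:2 pp2:2 pp3:1
Op 6: read(P2, v1) -> 48. No state change.
Op 7: write(P0, v1, 120). refcount(pp3)=1 -> write in place. 4 ppages; refcounts: pp0:1 pp1:2 pp2:2 pp3:1

yes yes no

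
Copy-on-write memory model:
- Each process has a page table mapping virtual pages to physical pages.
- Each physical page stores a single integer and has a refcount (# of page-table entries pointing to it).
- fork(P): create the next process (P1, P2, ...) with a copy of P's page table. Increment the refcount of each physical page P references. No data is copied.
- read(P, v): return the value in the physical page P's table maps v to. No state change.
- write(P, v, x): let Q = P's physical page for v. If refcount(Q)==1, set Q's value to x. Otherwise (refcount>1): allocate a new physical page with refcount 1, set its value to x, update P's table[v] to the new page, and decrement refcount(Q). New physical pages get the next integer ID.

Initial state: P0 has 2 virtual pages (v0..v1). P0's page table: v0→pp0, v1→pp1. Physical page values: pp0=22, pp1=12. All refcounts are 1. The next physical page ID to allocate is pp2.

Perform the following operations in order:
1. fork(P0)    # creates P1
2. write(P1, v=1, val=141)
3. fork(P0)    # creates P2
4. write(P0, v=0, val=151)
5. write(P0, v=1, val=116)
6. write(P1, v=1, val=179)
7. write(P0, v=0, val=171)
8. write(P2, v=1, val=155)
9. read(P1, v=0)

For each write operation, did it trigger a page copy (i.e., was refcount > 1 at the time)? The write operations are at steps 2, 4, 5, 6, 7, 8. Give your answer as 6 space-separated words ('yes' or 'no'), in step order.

Op 1: fork(P0) -> P1. 2 ppages; refcounts: pp0:2 pp1:2
Op 2: write(P1, v1, 141). refcount(pp1)=2>1 -> COPY to pp2. 3 ppages; refcounts: pp0:2 pp1:1 pp2:1
Op 3: fork(P0) -> P2. 3 ppages; refcounts: pp0:3 pp1:2 pp2:1
Op 4: write(P0, v0, 151). refcount(pp0)=3>1 -> COPY to pp3. 4 ppages; refcounts: pp0:2 pp1:2 pp2:1 pp3:1
Op 5: write(P0, v1, 116). refcount(pp1)=2>1 -> COPY to pp4. 5 ppages; refcounts: pp0:2 pp1:1 pp2:1 pp3:1 pp4:1
Op 6: write(P1, v1, 179). refcount(pp2)=1 -> write in place. 5 ppages; refcounts: pp0:2 pp1:1 pp2:1 pp3:1 pp4:1
Op 7: write(P0, v0, 171). refcount(pp3)=1 -> write in place. 5 ppages; refcounts: pp0:2 pp1:1 pp2:1 pp3:1 pp4:1
Op 8: write(P2, v1, 155). refcount(pp1)=1 -> write in place. 5 ppages; refcounts: pp0:2 pp1:1 pp2:1 pp3:1 pp4:1
Op 9: read(P1, v0) -> 22. No state change.

yes yes yes no no no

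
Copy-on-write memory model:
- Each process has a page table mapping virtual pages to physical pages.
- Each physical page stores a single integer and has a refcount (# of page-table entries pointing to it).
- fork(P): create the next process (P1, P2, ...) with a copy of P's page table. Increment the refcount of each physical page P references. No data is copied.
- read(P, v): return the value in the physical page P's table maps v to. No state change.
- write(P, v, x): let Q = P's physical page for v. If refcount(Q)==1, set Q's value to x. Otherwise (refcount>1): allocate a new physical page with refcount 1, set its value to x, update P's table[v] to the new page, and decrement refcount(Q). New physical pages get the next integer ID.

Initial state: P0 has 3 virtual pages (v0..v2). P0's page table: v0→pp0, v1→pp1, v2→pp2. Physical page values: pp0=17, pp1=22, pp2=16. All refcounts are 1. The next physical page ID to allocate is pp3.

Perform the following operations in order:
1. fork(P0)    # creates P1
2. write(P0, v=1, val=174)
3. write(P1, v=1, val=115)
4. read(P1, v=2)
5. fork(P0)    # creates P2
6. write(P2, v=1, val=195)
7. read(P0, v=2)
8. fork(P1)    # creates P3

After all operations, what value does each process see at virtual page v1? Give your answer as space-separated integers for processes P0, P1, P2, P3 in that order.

Answer: 174 115 195 115

Derivation:
Op 1: fork(P0) -> P1. 3 ppages; refcounts: pp0:2 pp1:2 pp2:2
Op 2: write(P0, v1, 174). refcount(pp1)=2>1 -> COPY to pp3. 4 ppages; refcounts: pp0:2 pp1:1 pp2:2 pp3:1
Op 3: write(P1, v1, 115). refcount(pp1)=1 -> write in place. 4 ppages; refcounts: pp0:2 pp1:1 pp2:2 pp3:1
Op 4: read(P1, v2) -> 16. No state change.
Op 5: fork(P0) -> P2. 4 ppages; refcounts: pp0:3 pp1:1 pp2:3 pp3:2
Op 6: write(P2, v1, 195). refcount(pp3)=2>1 -> COPY to pp4. 5 ppages; refcounts: pp0:3 pp1:1 pp2:3 pp3:1 pp4:1
Op 7: read(P0, v2) -> 16. No state change.
Op 8: fork(P1) -> P3. 5 ppages; refcounts: pp0:4 pp1:2 pp2:4 pp3:1 pp4:1
P0: v1 -> pp3 = 174
P1: v1 -> pp1 = 115
P2: v1 -> pp4 = 195
P3: v1 -> pp1 = 115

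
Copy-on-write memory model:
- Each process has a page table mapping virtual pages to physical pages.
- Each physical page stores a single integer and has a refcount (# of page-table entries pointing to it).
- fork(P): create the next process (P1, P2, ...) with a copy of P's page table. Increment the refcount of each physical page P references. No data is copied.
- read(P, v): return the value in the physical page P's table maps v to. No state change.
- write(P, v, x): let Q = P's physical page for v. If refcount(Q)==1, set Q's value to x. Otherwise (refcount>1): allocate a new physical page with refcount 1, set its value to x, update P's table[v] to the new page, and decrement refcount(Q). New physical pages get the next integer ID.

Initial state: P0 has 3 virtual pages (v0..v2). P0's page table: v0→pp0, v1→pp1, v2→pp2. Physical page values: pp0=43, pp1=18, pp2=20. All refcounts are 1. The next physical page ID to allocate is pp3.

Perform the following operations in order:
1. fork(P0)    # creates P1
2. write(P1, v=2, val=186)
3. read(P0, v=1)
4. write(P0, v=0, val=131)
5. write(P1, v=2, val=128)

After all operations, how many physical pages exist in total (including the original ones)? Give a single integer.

Answer: 5

Derivation:
Op 1: fork(P0) -> P1. 3 ppages; refcounts: pp0:2 pp1:2 pp2:2
Op 2: write(P1, v2, 186). refcount(pp2)=2>1 -> COPY to pp3. 4 ppages; refcounts: pp0:2 pp1:2 pp2:1 pp3:1
Op 3: read(P0, v1) -> 18. No state change.
Op 4: write(P0, v0, 131). refcount(pp0)=2>1 -> COPY to pp4. 5 ppages; refcounts: pp0:1 pp1:2 pp2:1 pp3:1 pp4:1
Op 5: write(P1, v2, 128). refcount(pp3)=1 -> write in place. 5 ppages; refcounts: pp0:1 pp1:2 pp2:1 pp3:1 pp4:1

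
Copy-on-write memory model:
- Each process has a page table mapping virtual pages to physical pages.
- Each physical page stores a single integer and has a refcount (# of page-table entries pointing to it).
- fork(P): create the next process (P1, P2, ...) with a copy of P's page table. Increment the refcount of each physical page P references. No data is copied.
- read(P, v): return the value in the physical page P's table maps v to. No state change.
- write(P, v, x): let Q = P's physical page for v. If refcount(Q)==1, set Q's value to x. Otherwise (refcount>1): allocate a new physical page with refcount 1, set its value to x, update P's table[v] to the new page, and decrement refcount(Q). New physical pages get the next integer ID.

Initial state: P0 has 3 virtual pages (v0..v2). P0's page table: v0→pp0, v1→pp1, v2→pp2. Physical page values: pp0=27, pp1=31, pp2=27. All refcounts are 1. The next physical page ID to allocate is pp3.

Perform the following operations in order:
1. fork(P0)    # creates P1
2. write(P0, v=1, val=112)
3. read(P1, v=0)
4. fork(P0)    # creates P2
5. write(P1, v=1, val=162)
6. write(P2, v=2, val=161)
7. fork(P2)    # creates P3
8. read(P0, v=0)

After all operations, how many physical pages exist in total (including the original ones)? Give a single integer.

Answer: 5

Derivation:
Op 1: fork(P0) -> P1. 3 ppages; refcounts: pp0:2 pp1:2 pp2:2
Op 2: write(P0, v1, 112). refcount(pp1)=2>1 -> COPY to pp3. 4 ppages; refcounts: pp0:2 pp1:1 pp2:2 pp3:1
Op 3: read(P1, v0) -> 27. No state change.
Op 4: fork(P0) -> P2. 4 ppages; refcounts: pp0:3 pp1:1 pp2:3 pp3:2
Op 5: write(P1, v1, 162). refcount(pp1)=1 -> write in place. 4 ppages; refcounts: pp0:3 pp1:1 pp2:3 pp3:2
Op 6: write(P2, v2, 161). refcount(pp2)=3>1 -> COPY to pp4. 5 ppages; refcounts: pp0:3 pp1:1 pp2:2 pp3:2 pp4:1
Op 7: fork(P2) -> P3. 5 ppages; refcounts: pp0:4 pp1:1 pp2:2 pp3:3 pp4:2
Op 8: read(P0, v0) -> 27. No state change.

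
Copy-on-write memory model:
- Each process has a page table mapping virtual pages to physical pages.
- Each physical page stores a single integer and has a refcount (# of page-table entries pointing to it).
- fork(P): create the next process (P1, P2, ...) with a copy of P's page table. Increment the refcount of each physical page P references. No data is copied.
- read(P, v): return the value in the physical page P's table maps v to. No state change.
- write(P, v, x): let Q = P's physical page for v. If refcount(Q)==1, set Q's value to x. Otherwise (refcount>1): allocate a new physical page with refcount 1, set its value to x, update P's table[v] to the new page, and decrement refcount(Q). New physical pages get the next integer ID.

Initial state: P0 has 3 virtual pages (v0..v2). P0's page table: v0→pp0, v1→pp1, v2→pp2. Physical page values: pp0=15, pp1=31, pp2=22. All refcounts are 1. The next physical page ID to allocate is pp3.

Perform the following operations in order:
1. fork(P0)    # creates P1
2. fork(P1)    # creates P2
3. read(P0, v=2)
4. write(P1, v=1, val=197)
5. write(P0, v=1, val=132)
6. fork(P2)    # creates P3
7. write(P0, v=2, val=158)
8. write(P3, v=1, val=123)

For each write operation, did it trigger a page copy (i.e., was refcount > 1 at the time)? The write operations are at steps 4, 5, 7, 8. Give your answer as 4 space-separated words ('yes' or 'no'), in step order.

Op 1: fork(P0) -> P1. 3 ppages; refcounts: pp0:2 pp1:2 pp2:2
Op 2: fork(P1) -> P2. 3 ppages; refcounts: pp0:3 pp1:3 pp2:3
Op 3: read(P0, v2) -> 22. No state change.
Op 4: write(P1, v1, 197). refcount(pp1)=3>1 -> COPY to pp3. 4 ppages; refcounts: pp0:3 pp1:2 pp2:3 pp3:1
Op 5: write(P0, v1, 132). refcount(pp1)=2>1 -> COPY to pp4. 5 ppages; refcounts: pp0:3 pp1:1 pp2:3 pp3:1 pp4:1
Op 6: fork(P2) -> P3. 5 ppages; refcounts: pp0:4 pp1:2 pp2:4 pp3:1 pp4:1
Op 7: write(P0, v2, 158). refcount(pp2)=4>1 -> COPY to pp5. 6 ppages; refcounts: pp0:4 pp1:2 pp2:3 pp3:1 pp4:1 pp5:1
Op 8: write(P3, v1, 123). refcount(pp1)=2>1 -> COPY to pp6. 7 ppages; refcounts: pp0:4 pp1:1 pp2:3 pp3:1 pp4:1 pp5:1 pp6:1

yes yes yes yes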